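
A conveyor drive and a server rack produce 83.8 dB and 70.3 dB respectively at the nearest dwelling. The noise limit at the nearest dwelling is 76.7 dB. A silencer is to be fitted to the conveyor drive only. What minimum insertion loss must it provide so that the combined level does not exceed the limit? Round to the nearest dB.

Fixed contribution from the other source: Σ 10^(L/10) = 10^(70.3/10) = 1.072e+07 (70.30 dB).
To meet 76.7 dB overall, the treated conveyor drive may contribute at most 10^(76.7/10) − 1.072e+07 = 3.606e+07, i.e. 75.57 dB.
Required insertion loss = 83.8 − 75.57 = 8.23 dB.

8 dB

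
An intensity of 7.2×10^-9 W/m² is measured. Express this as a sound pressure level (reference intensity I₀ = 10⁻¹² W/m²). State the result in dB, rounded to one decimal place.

38.6 dB

I/I₀ = 7.2×10^-9/10⁻¹² = 7.2×10^3, and L = 10·log₁₀(I/I₀).
L = 10·(0.8573 + 3) = 38.57 dB.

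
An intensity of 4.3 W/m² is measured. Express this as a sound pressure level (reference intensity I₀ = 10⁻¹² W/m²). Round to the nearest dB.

126 dB

L = 10·log₁₀(I/I₀) = 10·log₁₀(4.3/10⁻¹²) = 10·log₁₀(4.3×10^12).
L = 10·(0.6335 + 12) = 126.33 dB.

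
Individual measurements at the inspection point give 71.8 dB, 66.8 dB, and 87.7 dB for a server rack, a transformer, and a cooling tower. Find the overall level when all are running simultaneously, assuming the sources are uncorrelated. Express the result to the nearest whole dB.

88 dB

For uncorrelated sources the intensities add, so convert each level to linear form, sum, and take 10·log₁₀ of the total.
Σ 10^(L/10) = 10^(71.8/10) + 10^(66.8/10) + 10^(87.7/10) = 6.088e+08.
L_total = 10·log₁₀(6.088e+08) = 87.84 dB.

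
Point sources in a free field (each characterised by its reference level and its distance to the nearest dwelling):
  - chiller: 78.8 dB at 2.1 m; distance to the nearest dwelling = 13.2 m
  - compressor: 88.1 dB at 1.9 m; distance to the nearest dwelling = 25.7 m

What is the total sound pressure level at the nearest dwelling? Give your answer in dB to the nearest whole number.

First find each source's level at the receiver (point-source: −20·log₁₀(r/r_ref)), then combine on an intensity basis.
chiller: 78.8 − 20·log₁₀(13.2/2.1) = 78.8 − 15.97 = 62.83 dB.
compressor: 88.1 − 20·log₁₀(25.7/1.9) = 88.1 − 22.62 = 65.48 dB.
Σ 10^(L/10) = 5.449e+06 → L_total = 10·log₁₀(5.449e+06) = 67.36 dB.

67 dB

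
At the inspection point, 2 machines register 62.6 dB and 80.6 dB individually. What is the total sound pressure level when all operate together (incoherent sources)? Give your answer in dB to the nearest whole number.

81 dB

Incoherent sources combine by intensity addition: L_total = 10·log₁₀(Σ 10^(L_i/10)).
Σ 10^(L/10) = 10^(62.6/10) + 10^(80.6/10) = 1.166e+08.
L_total = 10·log₁₀(1.166e+08) = 80.67 dB.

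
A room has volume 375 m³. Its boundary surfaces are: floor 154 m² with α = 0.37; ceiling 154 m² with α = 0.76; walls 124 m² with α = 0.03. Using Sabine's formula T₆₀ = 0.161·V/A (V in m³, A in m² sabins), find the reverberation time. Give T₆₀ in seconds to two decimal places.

Total absorption A = 154·0.37 + 154·0.76 + 124·0.03 = 177.74 m² sabins.
T₆₀ = 0.161·V/A = 0.161·375/177.74 = 0.340 s.

0.34 s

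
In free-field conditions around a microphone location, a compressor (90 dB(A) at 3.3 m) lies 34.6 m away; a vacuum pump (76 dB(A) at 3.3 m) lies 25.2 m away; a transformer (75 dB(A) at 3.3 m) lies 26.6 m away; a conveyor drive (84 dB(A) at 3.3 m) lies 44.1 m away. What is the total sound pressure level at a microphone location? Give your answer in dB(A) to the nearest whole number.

71 dB(A)

Apply inverse-square spreading to bring every level to the receiver, then sum 10^(L/10).
compressor: 90 − 20·log₁₀(34.6/3.3) = 90 − 20.41 = 69.59 dB(A).
vacuum pump: 76 − 20·log₁₀(25.2/3.3) = 76 − 17.66 = 58.34 dB(A).
transformer: 75 − 20·log₁₀(26.6/3.3) = 75 − 18.13 = 56.87 dB(A).
conveyor drive: 84 − 20·log₁₀(44.1/3.3) = 84 − 22.52 = 61.48 dB(A).
Σ 10^(L/10) = 1.167e+07 → L_total = 10·log₁₀(1.167e+07) = 70.67 dB(A).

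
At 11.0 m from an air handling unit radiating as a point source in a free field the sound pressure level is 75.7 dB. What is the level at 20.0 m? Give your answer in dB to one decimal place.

Point-source attenuation: ΔL = 20·log₁₀(r₂/r₁) = 20·log₁₀(20.0/11.0) = 5.193 dB.
L₂ = 75.7 − 20·log₁₀(20.0/11.0) = 75.7 − 5.193 = 70.51 dB.

70.5 dB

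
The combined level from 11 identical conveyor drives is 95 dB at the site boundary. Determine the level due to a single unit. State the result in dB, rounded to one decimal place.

Dividing the total intensity by 11 lowers the level by 10·log₁₀ 11 = 10.414 dB: L₁ = 95 − 10.414.

84.6 dB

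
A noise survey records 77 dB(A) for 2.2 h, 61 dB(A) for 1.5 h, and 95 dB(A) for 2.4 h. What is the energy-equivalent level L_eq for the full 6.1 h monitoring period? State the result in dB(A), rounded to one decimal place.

91.0 dB(A)

Weight each interval's intensity by its duration and average over T = 6.1 h:
Σ tᵢ·10^(Lᵢ/10) = 2.2·10^(77/10) + 1.5·10^(61/10) + 2.4·10^(95/10) = 7.702e+09.
L_eq = 10·log₁₀(7.702e+09/6.1) = 91.01 dB(A).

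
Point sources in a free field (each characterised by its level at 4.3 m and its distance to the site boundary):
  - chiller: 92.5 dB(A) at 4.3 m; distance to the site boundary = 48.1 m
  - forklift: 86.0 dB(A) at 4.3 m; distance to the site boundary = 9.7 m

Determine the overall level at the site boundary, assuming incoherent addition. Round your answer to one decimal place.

79.7 dB(A)

Propagate each source to the receiver with L = L_ref − 20·log₁₀(r/r_ref), then add intensities.
chiller: 92.5 − 20·log₁₀(48.1/4.3) = 92.5 − 20.97 = 71.53 dB(A).
forklift: 86.0 − 20·log₁₀(9.7/4.3) = 86.0 − 7.07 = 78.93 dB(A).
Σ 10^(L/10) = 9.245e+07 → L_total = 10·log₁₀(9.245e+07) = 79.66 dB(A).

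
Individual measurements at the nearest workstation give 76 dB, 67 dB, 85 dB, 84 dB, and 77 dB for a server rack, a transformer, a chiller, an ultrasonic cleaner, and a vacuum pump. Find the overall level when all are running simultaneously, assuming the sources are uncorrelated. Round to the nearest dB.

For uncorrelated sources the intensities add, so convert each level to linear form, sum, and take 10·log₁₀ of the total.
Σ 10^(L/10) = 10^(76/10) + 10^(67/10) + 10^(85/10) + 10^(84/10) + 10^(77/10) = 6.624e+08.
L_total = 10·log₁₀(6.624e+08) = 88.21 dB.

88 dB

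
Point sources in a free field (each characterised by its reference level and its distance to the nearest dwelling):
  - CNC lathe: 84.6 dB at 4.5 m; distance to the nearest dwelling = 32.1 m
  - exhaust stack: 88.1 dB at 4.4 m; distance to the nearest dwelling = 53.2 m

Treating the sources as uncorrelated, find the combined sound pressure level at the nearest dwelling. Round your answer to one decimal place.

70.0 dB

Propagate each source to the receiver with L = L_ref − 20·log₁₀(r/r_ref), then add intensities.
CNC lathe: 84.6 − 20·log₁₀(32.1/4.5) = 84.6 − 17.07 = 67.53 dB.
exhaust stack: 88.1 − 20·log₁₀(53.2/4.4) = 88.1 − 21.65 = 66.45 dB.
Σ 10^(L/10) = 1.008e+07 → L_total = 10·log₁₀(1.008e+07) = 70.04 dB.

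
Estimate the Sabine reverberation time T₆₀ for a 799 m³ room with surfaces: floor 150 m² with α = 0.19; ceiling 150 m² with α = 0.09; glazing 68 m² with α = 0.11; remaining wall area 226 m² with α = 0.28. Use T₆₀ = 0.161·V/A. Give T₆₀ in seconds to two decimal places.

1.14 s

Total absorption A = 150·0.19 + 150·0.09 + 68·0.11 + 226·0.28 = 112.76 m² sabins.
T₆₀ = 0.161·V/A = 0.161·799/112.76 = 1.141 s.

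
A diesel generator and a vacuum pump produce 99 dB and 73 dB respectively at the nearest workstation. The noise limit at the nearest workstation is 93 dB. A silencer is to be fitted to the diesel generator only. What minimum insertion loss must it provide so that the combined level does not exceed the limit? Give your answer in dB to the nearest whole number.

6 dB

Fixed contribution from the other source: Σ 10^(L/10) = 10^(73/10) = 1.995e+07 (73.00 dB).
The limit corresponds to 10^(93/10) = 1.995e+09; subtracting the fixed part leaves 1.975e+09 for the diesel generator, i.e. 92.96 dB.
So the diesel generator must be reduced from 99 to 92.96 dB: IL = 6.04 dB.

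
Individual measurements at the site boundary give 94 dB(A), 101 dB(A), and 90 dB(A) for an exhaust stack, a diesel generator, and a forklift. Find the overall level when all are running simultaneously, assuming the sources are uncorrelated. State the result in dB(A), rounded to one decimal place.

102.1 dB(A)

Incoherent sources combine by intensity addition: L_total = 10·log₁₀(Σ 10^(L_i/10)).
Σ 10^(L/10) = 10^(94/10) + 10^(101/10) + 10^(90/10) = 1.610e+10.
L_total = 10·log₁₀(1.610e+10) = 102.07 dB(A).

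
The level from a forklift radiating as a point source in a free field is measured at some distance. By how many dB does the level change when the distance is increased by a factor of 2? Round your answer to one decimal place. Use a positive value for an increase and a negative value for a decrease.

-6.0 dB

Point-source spreading: ΔL = −20·log₁₀(r₂/r₁).
ΔL = −20·log₁₀(2) = -6.02 dB.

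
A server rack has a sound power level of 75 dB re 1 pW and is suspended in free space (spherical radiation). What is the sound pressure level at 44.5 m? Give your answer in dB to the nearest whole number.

L_p = L_w − 10·log₁₀(4π·r²) with r = 44.5 m.
4π·r² = 2.488e+04 m², 10·log₁₀ of that is 43.959 dB.
L_p = 75 − 43.959 = 31.04 dB.

31 dB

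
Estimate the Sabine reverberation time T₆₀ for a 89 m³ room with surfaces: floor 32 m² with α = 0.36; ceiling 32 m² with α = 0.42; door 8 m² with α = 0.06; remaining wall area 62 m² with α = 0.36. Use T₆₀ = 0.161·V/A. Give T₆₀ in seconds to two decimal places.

Summing Sᵢαᵢ: 32·0.36 + 32·0.42 + 8·0.06 + 62·0.36 = 47.76 m².
T₆₀ = 0.161 × 89 / 47.76 = 0.300 s.

0.30 s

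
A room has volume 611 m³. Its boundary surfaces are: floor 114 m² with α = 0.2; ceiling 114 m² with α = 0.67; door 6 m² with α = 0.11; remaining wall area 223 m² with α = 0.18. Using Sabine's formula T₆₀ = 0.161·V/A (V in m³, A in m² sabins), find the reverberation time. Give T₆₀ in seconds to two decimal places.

A = Σ Sᵢαᵢ = 114·0.2 + 114·0.67 + 6·0.11 + 223·0.18 = 139.98 m².
T₆₀ = 0.161·V/A = 0.161·611/139.98 = 0.703 s.

0.70 s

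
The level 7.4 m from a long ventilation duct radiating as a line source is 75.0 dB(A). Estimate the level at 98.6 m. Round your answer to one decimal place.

Cylindrical spreading from a line source gives a 10·log₁₀(r₂/r₁) drop.
L₂ = 75.0 − 10·log₁₀(98.6/7.4) = 75.0 − 11.246 = 63.75 dB(A).

63.8 dB(A)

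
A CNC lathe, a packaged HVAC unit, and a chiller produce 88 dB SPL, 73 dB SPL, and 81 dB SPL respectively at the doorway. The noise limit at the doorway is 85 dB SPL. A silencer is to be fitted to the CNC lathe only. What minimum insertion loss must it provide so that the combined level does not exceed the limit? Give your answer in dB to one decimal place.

5.7 dB

The untreated sources together contribute 10^(73/10) + 10^(81/10) = 1.458e+08, i.e. 81.64 dB SPL.
To meet 85 dB SPL overall, the treated CNC lathe may contribute at most 10^(85/10) − 1.458e+08 = 1.704e+08, i.e. 82.31 dB SPL.
So the CNC lathe must be reduced from 88 to 82.31 dB SPL: IL = 5.69 dB.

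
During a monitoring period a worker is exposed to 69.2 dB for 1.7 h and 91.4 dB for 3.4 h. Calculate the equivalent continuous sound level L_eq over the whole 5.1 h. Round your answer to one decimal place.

89.7 dB

Weight each interval's intensity by its duration and average over T = 5.1 h:
Σ tᵢ·10^(Lᵢ/10) = 1.7·10^(69.2/10) + 3.4·10^(91.4/10) = 4.707e+09.
L_eq = 10·log₁₀(4.707e+09/5.1) = 89.65 dB.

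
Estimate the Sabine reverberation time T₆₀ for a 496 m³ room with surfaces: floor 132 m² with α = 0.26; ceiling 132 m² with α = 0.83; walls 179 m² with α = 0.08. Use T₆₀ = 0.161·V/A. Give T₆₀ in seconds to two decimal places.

0.50 s

Summing Sᵢαᵢ: 132·0.26 + 132·0.83 + 179·0.08 = 158.20 m².
T₆₀ = 0.161 × 496 / 158.20 = 0.505 s.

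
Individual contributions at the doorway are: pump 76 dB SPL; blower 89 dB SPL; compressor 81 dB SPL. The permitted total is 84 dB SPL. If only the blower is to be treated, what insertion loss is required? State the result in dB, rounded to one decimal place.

The untreated sources together contribute 10^(76/10) + 10^(81/10) = 1.657e+08, i.e. 82.19 dB SPL.
To meet 84 dB SPL overall, the treated blower may contribute at most 10^(84/10) − 1.657e+08 = 8.549e+07, i.e. 79.32 dB SPL.
So the blower must be reduced from 89 to 79.32 dB SPL: IL = 9.68 dB.

9.7 dB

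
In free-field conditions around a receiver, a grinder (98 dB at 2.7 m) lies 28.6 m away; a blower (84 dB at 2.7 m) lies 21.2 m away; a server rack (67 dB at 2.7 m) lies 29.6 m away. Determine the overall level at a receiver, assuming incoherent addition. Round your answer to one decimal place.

77.8 dB

Propagate each source to the receiver with L = L_ref − 20·log₁₀(r/r_ref), then add intensities.
grinder: 98 − 20·log₁₀(28.6/2.7) = 98 − 20.50 = 77.50 dB.
blower: 84 − 20·log₁₀(21.2/2.7) = 84 − 17.90 = 66.10 dB.
server rack: 67 − 20·log₁₀(29.6/2.7) = 67 − 20.80 = 46.20 dB.
Σ 10^(L/10) = 6.035e+07 → L_total = 10·log₁₀(6.035e+07) = 77.81 dB.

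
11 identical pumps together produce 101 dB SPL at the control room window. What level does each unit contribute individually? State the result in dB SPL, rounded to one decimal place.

90.6 dB SPL

11 equal contributions raise the level by 10·log₁₀ 11 = 10.414 dB, so each unit alone gives 101 − 10.414.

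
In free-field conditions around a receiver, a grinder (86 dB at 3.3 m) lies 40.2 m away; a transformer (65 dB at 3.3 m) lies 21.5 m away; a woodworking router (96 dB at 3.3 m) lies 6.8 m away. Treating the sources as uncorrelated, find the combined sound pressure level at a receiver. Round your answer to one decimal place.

89.7 dB

First find each source's level at the receiver (point-source: −20·log₁₀(r/r_ref)), then combine on an intensity basis.
grinder: 86 − 20·log₁₀(40.2/3.3) = 86 − 21.71 = 64.29 dB.
transformer: 65 − 20·log₁₀(21.5/3.3) = 65 − 16.28 = 48.72 dB.
woodworking router: 96 − 20·log₁₀(6.8/3.3) = 96 − 6.28 = 89.72 dB.
Σ 10^(L/10) = 9.403e+08 → L_total = 10·log₁₀(9.403e+08) = 89.73 dB.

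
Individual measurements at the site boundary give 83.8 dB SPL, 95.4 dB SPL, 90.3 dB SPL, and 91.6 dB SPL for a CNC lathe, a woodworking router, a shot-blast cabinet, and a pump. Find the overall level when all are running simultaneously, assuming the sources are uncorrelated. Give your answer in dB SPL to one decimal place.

97.9 dB SPL

For uncorrelated sources the intensities add, so convert each level to linear form, sum, and take 10·log₁₀ of the total.
Σ 10^(L/10) = 10^(83.8/10) + 10^(95.4/10) + 10^(90.3/10) + 10^(91.6/10) = 6.224e+09.
L_total = 10·log₁₀(6.224e+09) = 97.94 dB SPL.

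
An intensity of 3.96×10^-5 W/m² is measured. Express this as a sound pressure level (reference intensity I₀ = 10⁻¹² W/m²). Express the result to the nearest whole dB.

76 dB

Dividing by I₀ shifts the exponent by 12: I/I₀ = 3.96×10^7.
L = 10·(0.5977 + 7) = 75.98 dB.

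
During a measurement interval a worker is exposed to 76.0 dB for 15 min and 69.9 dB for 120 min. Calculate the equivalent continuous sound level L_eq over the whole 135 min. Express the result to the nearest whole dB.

Weight each interval's intensity by its duration and average over T = 135 min:
Σ tᵢ·10^(Lᵢ/10) = 15·10^(76.0/10) + 120·10^(69.9/10) = 1.770e+09.
L_eq = 10·log₁₀(1.770e+09/135) = 71.18 dB.

71 dB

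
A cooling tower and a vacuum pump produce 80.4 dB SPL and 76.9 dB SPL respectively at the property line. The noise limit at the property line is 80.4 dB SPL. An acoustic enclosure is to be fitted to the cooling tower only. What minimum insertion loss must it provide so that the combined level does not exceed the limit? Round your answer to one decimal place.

The untreated sources together contribute 10^(76.9/10) = 4.898e+07, i.e. 76.90 dB SPL.
To meet 80.4 dB SPL overall, the treated cooling tower may contribute at most 10^(80.4/10) − 4.898e+07 = 6.067e+07, i.e. 77.83 dB SPL.
So the cooling tower must be reduced from 80.4 to 77.83 dB SPL: IL = 2.57 dB.

2.6 dB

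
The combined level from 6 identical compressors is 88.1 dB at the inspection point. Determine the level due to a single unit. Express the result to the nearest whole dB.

6 equal contributions raise the level by 10·log₁₀ 6 = 7.782 dB, so each unit alone gives 88.1 − 7.782.

80 dB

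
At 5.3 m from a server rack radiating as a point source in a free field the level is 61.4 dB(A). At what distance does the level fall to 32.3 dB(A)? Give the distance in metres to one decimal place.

151.1 m

Point-source spreading drops the level by 20·log₁₀(r₂/r₁); inverting, r₂/r₁ = 10^(ΔL/20).
r₂ = 5.3·10^((61.4−32.3)/20) = 5.3·10^(29.1/20) = 151.10 m.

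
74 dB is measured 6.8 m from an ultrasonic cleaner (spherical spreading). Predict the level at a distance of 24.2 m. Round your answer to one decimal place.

Point-source attenuation: ΔL = 20·log₁₀(r₂/r₁) = 20·log₁₀(24.2/6.8) = 11.026 dB.
L₂ = 74 − 20·log₁₀(24.2/6.8) = 74 − 11.026 = 62.97 dB.

63.0 dB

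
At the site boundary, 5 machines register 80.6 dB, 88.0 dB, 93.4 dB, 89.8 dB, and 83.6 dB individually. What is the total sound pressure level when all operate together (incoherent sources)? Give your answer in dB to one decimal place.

For uncorrelated sources the intensities add, so convert each level to linear form, sum, and take 10·log₁₀ of the total.
Σ 10^(L/10) = 10^(80.6/10) + 10^(88.0/10) + 10^(93.4/10) + 10^(89.8/10) + 10^(83.6/10) = 4.118e+09.
L_total = 10·log₁₀(4.118e+09) = 96.15 dB.

96.1 dB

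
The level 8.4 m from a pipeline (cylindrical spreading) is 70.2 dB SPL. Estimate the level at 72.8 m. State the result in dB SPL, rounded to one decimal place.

60.8 dB SPL

For a line source, L₂ = L₁ − 10·log₁₀(r₂/r₁).
L₂ = 70.2 − 10·log₁₀(72.8/8.4) = 70.2 − 9.379 = 60.82 dB SPL.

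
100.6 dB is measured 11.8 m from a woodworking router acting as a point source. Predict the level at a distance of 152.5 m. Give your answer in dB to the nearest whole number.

78 dB

For a point source, L₂ = L₁ − 20·log₁₀(r₂/r₁).
L₂ = 100.6 − 20·log₁₀(152.5/11.8) = 100.6 − 22.228 = 78.37 dB.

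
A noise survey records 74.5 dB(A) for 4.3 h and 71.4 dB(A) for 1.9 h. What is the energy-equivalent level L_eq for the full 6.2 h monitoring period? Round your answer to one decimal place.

73.8 dB(A)

L_eq = 10·log₁₀[(1/T)·Σ tᵢ·10^(Lᵢ/10)] with T = 6.2 h.
Σ tᵢ·10^(Lᵢ/10) = 4.3·10^(74.5/10) + 1.9·10^(71.4/10) = 1.474e+08.
L_eq = 10·log₁₀(1.474e+08/6.2) = 73.76 dB(A).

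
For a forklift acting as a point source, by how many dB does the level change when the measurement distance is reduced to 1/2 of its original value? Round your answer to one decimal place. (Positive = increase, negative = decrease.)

With spherical spreading the level changes by −20·log₁₀(r₂/r₁).
ΔL = −20·log₁₀(0.5) = +6.02 dB.

+6.0 dB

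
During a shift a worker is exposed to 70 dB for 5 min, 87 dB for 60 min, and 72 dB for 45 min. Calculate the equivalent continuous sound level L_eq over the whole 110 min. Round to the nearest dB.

84 dB

Weight each interval's intensity by its duration and average over T = 110 min:
Σ tᵢ·10^(Lᵢ/10) = 5·10^(70/10) + 60·10^(87/10) + 45·10^(72/10) = 3.083e+10.
L_eq = 10·log₁₀(3.083e+10/110) = 84.48 dB.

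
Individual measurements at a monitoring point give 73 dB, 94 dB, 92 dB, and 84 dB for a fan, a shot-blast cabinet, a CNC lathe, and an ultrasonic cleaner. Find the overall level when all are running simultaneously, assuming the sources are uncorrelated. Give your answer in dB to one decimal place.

96.4 dB

Incoherent sources combine by intensity addition: L_total = 10·log₁₀(Σ 10^(L_i/10)).
Σ 10^(L/10) = 10^(73/10) + 10^(94/10) + 10^(92/10) + 10^(84/10) = 4.368e+09.
L_total = 10·log₁₀(4.368e+09) = 96.40 dB.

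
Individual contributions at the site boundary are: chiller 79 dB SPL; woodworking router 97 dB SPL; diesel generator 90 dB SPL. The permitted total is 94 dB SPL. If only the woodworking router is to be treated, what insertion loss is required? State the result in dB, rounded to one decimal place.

Everything except the woodworking router sums to 10^(79/10) + 10^(90/10) = 1.079e+09 in linear terms, 90.33 dB SPL.
To meet 94 dB SPL overall, the treated woodworking router may contribute at most 10^(94/10) − 1.079e+09 = 1.432e+09, i.e. 91.56 dB SPL.
So the woodworking router must be reduced from 97 to 91.56 dB SPL: IL = 5.44 dB.

5.4 dB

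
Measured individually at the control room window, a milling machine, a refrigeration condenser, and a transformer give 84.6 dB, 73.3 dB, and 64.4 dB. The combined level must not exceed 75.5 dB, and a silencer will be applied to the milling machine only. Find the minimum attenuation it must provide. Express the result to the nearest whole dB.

14 dB

The untreated sources together contribute 10^(73.3/10) + 10^(64.4/10) = 2.413e+07, i.e. 73.83 dB.
To meet 75.5 dB overall, the treated milling machine may contribute at most 10^(75.5/10) − 2.413e+07 = 1.135e+07, i.e. 70.55 dB.
So the milling machine must be reduced from 84.6 to 70.55 dB: IL = 14.05 dB.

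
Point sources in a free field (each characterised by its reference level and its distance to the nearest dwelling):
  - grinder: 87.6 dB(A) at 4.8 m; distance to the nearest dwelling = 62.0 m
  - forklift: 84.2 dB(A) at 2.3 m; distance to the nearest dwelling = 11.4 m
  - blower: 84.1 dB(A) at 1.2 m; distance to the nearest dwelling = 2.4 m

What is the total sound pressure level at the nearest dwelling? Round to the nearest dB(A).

Propagate each source to the receiver with L = L_ref − 20·log₁₀(r/r_ref), then add intensities.
grinder: 87.6 − 20·log₁₀(62.0/4.8) = 87.6 − 22.22 = 65.38 dB(A).
forklift: 84.2 − 20·log₁₀(11.4/2.3) = 84.2 − 13.90 = 70.30 dB(A).
blower: 84.1 − 20·log₁₀(2.4/1.2) = 84.1 − 6.02 = 78.08 dB(A).
Σ 10^(L/10) = 7.842e+07 → L_total = 10·log₁₀(7.842e+07) = 78.94 dB(A).

79 dB(A)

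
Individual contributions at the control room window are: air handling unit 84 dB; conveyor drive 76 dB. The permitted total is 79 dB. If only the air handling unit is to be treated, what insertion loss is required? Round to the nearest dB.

8 dB

Everything except the air handling unit sums to 10^(76/10) = 3.981e+07 in linear terms, 76.00 dB.
The limit corresponds to 10^(79/10) = 7.943e+07; subtracting the fixed part leaves 3.962e+07 for the air handling unit, i.e. 75.98 dB.
So the air handling unit must be reduced from 84 to 75.98 dB: IL = 8.02 dB.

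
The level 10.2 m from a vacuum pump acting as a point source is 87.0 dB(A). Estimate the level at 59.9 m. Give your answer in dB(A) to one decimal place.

For a point source, L₂ = L₁ − 20·log₁₀(r₂/r₁).
L₂ = 87.0 − 20·log₁₀(59.9/10.2) = 87.0 − 15.377 = 71.62 dB(A).

71.6 dB(A)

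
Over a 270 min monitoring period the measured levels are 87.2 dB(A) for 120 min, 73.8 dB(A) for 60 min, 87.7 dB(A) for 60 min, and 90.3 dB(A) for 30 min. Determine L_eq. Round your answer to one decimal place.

86.9 dB(A)

The energy average is taken in the linear domain: L_eq = 10·log₁₀[(Σ tᵢ·10^(Lᵢ/10))/T], T = 270 min.
Σ tᵢ·10^(Lᵢ/10) = 120·10^(87.2/10) + 60·10^(73.8/10) + 60·10^(87.7/10) + 30·10^(90.3/10) = 1.319e+11.
L_eq = 10·log₁₀(1.319e+11/270) = 86.89 dB(A).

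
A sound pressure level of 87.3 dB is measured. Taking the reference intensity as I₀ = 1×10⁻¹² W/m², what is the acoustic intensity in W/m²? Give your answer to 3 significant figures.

I = I₀·10^(L/10) = 10⁻¹² × 10^(87.3/10) = 10^(-3.270).

0.000537 W/m²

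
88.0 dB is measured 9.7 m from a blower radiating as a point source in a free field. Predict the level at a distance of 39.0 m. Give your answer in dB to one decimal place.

Point-source attenuation: ΔL = 20·log₁₀(r₂/r₁) = 20·log₁₀(39.0/9.7) = 12.086 dB.
L₂ = 88.0 − 20·log₁₀(39.0/9.7) = 88.0 − 12.086 = 75.91 dB.

75.9 dB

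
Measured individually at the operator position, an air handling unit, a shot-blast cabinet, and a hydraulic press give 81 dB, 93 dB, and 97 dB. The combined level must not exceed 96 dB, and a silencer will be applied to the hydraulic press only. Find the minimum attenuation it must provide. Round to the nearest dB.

4 dB

Everything except the hydraulic press sums to 10^(81/10) + 10^(93/10) = 2.121e+09 in linear terms, 93.27 dB.
To meet 96 dB overall, the treated hydraulic press may contribute at most 10^(96/10) − 2.121e+09 = 1.860e+09, i.e. 92.69 dB.
Required insertion loss = 97 − 92.69 = 4.31 dB.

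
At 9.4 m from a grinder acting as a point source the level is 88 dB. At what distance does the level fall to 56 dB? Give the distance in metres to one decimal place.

Point-source spreading drops the level by 20·log₁₀(r₂/r₁); inverting, r₂/r₁ = 10^(ΔL/20).
r₂ = 9.4·10^((88−56)/20) = 9.4·10^(32.0/20) = 374.22 m.

374.2 m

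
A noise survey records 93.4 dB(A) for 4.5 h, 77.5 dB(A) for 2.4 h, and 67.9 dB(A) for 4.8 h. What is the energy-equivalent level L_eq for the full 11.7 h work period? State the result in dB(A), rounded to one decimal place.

89.3 dB(A)

The energy average is taken in the linear domain: L_eq = 10·log₁₀[(Σ tᵢ·10^(Lᵢ/10))/T], T = 11.7 h.
Σ tᵢ·10^(Lᵢ/10) = 4.5·10^(93.4/10) + 2.4·10^(77.5/10) + 4.8·10^(67.9/10) = 1.001e+10.
L_eq = 10·log₁₀(1.001e+10/11.7) = 89.32 dB(A).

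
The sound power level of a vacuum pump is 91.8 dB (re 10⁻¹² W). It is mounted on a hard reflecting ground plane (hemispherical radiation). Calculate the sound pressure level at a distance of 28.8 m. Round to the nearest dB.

55 dB

The power spreads over a hemisphere of area 2π·r², so L_p = L_w − 10·log₁₀(2π·r²).
2π·r² = 5212 m², 10·log₁₀ of that is 37.170 dB.
L_p = 91.8 − 37.170 = 54.63 dB.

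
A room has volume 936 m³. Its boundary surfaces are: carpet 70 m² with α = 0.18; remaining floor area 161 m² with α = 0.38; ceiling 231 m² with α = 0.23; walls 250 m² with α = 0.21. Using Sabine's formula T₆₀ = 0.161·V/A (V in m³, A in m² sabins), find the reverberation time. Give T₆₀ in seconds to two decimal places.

0.84 s

Total absorption A = 70·0.18 + 161·0.38 + 231·0.23 + 250·0.21 = 179.41 m² sabins.
T₆₀ = 0.161·V/A = 0.161·936/179.41 = 0.840 s.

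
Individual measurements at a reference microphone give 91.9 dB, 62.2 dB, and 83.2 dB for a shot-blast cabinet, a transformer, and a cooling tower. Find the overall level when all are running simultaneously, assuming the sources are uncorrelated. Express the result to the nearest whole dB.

For uncorrelated sources the intensities add, so convert each level to linear form, sum, and take 10·log₁₀ of the total.
Σ 10^(L/10) = 10^(91.9/10) + 10^(62.2/10) + 10^(83.2/10) = 1.759e+09.
L_total = 10·log₁₀(1.759e+09) = 92.45 dB.

92 dB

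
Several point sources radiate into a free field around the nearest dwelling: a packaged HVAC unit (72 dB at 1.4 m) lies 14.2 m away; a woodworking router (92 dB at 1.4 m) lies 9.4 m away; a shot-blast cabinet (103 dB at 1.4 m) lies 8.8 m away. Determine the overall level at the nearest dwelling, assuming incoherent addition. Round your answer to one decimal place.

87.3 dB

Propagate each source to the receiver with L = L_ref − 20·log₁₀(r/r_ref), then add intensities.
packaged HVAC unit: 72 − 20·log₁₀(14.2/1.4) = 72 − 20.12 = 51.88 dB.
woodworking router: 92 − 20·log₁₀(9.4/1.4) = 92 − 16.54 = 75.46 dB.
shot-blast cabinet: 103 − 20·log₁₀(8.8/1.4) = 103 − 15.97 = 87.03 dB.
Σ 10^(L/10) = 5.403e+08 → L_total = 10·log₁₀(5.403e+08) = 87.33 dB.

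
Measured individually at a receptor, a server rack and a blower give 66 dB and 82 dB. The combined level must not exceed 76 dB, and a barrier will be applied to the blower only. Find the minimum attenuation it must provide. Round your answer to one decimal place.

6.5 dB

Everything except the blower sums to 10^(66/10) = 3.981e+06 in linear terms, 66.00 dB.
To meet 76 dB overall, the treated blower may contribute at most 10^(76/10) − 3.981e+06 = 3.583e+07, i.e. 75.54 dB.
Required insertion loss = 82 − 75.54 = 6.46 dB.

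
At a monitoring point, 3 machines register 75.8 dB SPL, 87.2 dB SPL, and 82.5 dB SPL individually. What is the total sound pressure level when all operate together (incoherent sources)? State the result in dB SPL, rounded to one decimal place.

88.7 dB SPL

For uncorrelated sources the intensities add, so convert each level to linear form, sum, and take 10·log₁₀ of the total.
Σ 10^(L/10) = 10^(75.8/10) + 10^(87.2/10) + 10^(82.5/10) = 7.407e+08.
L_total = 10·log₁₀(7.407e+08) = 88.70 dB SPL.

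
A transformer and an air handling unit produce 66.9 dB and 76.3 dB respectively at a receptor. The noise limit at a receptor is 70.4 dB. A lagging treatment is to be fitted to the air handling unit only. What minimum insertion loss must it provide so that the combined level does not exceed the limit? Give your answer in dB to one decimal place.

8.5 dB

The untreated sources together contribute 10^(66.9/10) = 4.898e+06, i.e. 66.90 dB.
The limit corresponds to 10^(70.4/10) = 1.096e+07; subtracting the fixed part leaves 6.067e+06 for the air handling unit, i.e. 67.83 dB.
Required insertion loss = 76.3 − 67.83 = 8.47 dB.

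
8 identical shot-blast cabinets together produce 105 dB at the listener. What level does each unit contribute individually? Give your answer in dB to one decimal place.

96.0 dB

Dividing the total intensity by 8 lowers the level by 10·log₁₀ 8 = 9.031 dB: L₁ = 105 − 9.031.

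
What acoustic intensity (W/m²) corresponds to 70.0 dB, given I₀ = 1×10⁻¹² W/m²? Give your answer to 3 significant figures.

1.00e-05 W/m²

I/I₀ = 10^(70.0/10) = 1e+07, so I = 1e+07 × 10⁻¹² W/m².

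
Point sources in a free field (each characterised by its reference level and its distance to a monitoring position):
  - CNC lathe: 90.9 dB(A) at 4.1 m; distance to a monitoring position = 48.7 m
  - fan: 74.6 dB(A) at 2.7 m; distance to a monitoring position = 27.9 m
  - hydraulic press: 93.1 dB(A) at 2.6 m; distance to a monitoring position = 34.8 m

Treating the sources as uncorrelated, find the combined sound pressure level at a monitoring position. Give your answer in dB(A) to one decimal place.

Propagate each source to the receiver with L = L_ref − 20·log₁₀(r/r_ref), then add intensities.
CNC lathe: 90.9 − 20·log₁₀(48.7/4.1) = 90.9 − 21.49 = 69.41 dB(A).
fan: 74.6 − 20·log₁₀(27.9/2.7) = 74.6 − 20.28 = 54.32 dB(A).
hydraulic press: 93.1 − 20·log₁₀(34.8/2.6) = 93.1 − 22.53 = 70.57 dB(A).
Σ 10^(L/10) = 2.039e+07 → L_total = 10·log₁₀(2.039e+07) = 73.09 dB(A).

73.1 dB(A)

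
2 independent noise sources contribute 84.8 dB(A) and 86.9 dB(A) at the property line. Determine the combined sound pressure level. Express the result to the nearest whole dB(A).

89 dB(A)

Incoherent sources combine by intensity addition: L_total = 10·log₁₀(Σ 10^(L_i/10)).
Σ 10^(L/10) = 10^(84.8/10) + 10^(86.9/10) = 7.918e+08.
L_total = 10·log₁₀(7.918e+08) = 88.99 dB(A).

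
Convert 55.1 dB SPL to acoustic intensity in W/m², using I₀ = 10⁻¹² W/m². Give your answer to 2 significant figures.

L = 10·log₁₀(I/I₀) ⇒ I = I₀·10^(L/10) = 10⁻¹² × 10^5.51.

3.2e-07 W/m²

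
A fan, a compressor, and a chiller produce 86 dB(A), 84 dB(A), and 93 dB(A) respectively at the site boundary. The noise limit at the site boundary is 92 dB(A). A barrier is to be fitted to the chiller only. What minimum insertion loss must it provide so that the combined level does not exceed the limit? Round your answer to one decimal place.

3.3 dB

Everything except the chiller sums to 10^(86/10) + 10^(84/10) = 6.493e+08 in linear terms, 88.12 dB(A).
The limit corresponds to 10^(92/10) = 1.585e+09; subtracting the fixed part leaves 9.356e+08 for the chiller, i.e. 89.71 dB(A).
Required insertion loss = 93 − 89.71 = 3.29 dB.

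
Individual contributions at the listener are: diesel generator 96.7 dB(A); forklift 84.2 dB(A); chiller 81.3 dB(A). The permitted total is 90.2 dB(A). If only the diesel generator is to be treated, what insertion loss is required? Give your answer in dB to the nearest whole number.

9 dB

The untreated sources together contribute 10^(84.2/10) + 10^(81.3/10) = 3.979e+08, i.e. 86.00 dB(A).
The limit corresponds to 10^(90.2/10) = 1.047e+09; subtracting the fixed part leaves 6.492e+08 for the diesel generator, i.e. 88.12 dB(A).
Required insertion loss = 96.7 − 88.12 = 8.58 dB.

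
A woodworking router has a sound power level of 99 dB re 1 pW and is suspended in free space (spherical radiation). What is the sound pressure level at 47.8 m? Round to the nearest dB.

54 dB

The power spreads over a sphere of area 4π·r², so L_p = L_w − 10·log₁₀(4π·r²).
4π·r² = 2.871e+04 m², 10·log₁₀ of that is 44.581 dB.
L_p = 99 − 44.581 = 54.42 dB.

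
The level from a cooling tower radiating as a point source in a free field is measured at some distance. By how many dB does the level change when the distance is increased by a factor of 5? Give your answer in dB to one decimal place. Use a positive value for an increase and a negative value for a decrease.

-14.0 dB

A point source loses 6 dB per doubling of distance; generally ΔL = −20·log₁₀(r₂/r₁).
ΔL = −20·log₁₀(5) = -13.98 dB.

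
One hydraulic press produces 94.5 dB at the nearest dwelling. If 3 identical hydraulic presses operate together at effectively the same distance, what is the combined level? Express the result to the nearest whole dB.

With 3 equal, uncorrelated contributions the intensity is 3× that of one unit, giving a rise of 10·log₁₀ 3.
L_total = 94.5 + 10·log₁₀(3) = 94.5 + 4.771 = 99.27 dB.

99 dB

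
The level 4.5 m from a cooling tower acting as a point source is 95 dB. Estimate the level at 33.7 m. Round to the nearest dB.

Point-source attenuation: ΔL = 20·log₁₀(r₂/r₁) = 20·log₁₀(33.7/4.5) = 17.488 dB.
L₂ = 95 − 20·log₁₀(33.7/4.5) = 95 − 17.488 = 77.51 dB.

78 dB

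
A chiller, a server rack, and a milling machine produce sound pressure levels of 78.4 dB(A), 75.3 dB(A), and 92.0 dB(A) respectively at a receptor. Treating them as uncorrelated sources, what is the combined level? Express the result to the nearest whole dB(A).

Incoherent sources combine by intensity addition: L_total = 10·log₁₀(Σ 10^(L_i/10)).
Σ 10^(L/10) = 10^(78.4/10) + 10^(75.3/10) + 10^(92.0/10) = 1.688e+09.
L_total = 10·log₁₀(1.688e+09) = 92.27 dB(A).

92 dB(A)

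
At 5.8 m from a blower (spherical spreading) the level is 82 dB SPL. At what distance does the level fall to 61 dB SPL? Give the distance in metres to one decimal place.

The 21.0 dB drop corresponds to a distance ratio of 10^(21.0/20) for a point source.
r₂ = 5.8·10^((82−61)/20) = 5.8·10^(21.0/20) = 65.08 m.

65.1 m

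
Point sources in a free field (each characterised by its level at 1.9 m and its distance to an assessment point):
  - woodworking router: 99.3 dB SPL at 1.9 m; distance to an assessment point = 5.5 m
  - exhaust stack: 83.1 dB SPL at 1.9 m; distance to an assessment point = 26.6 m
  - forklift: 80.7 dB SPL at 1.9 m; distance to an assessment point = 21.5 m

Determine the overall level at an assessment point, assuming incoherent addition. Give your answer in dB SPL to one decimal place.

90.1 dB SPL

First find each source's level at the receiver (point-source: −20·log₁₀(r/r_ref)), then combine on an intensity basis.
woodworking router: 99.3 − 20·log₁₀(5.5/1.9) = 99.3 − 9.23 = 90.07 dB SPL.
exhaust stack: 83.1 − 20·log₁₀(26.6/1.9) = 83.1 − 22.92 = 60.18 dB SPL.
forklift: 80.7 − 20·log₁₀(21.5/1.9) = 80.7 − 21.07 = 59.63 dB SPL.
Σ 10^(L/10) = 1.018e+09 → L_total = 10·log₁₀(1.018e+09) = 90.08 dB SPL.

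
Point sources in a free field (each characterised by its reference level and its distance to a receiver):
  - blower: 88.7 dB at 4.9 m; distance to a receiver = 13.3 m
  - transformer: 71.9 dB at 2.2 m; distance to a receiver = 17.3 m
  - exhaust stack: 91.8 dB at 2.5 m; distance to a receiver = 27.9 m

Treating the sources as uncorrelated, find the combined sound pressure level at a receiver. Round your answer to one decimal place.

Apply inverse-square spreading to bring every level to the receiver, then sum 10^(L/10).
blower: 88.7 − 20·log₁₀(13.3/4.9) = 88.7 − 8.67 = 80.03 dB.
transformer: 71.9 − 20·log₁₀(17.3/2.2) = 71.9 − 17.91 = 53.99 dB.
exhaust stack: 91.8 − 20·log₁₀(27.9/2.5) = 91.8 − 20.95 = 70.85 dB.
Σ 10^(L/10) = 1.130e+08 → L_total = 10·log₁₀(1.130e+08) = 80.53 dB.

80.5 dB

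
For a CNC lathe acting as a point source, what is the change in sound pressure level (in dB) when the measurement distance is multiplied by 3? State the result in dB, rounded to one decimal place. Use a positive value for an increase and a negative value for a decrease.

-9.5 dB

A point source loses 6 dB per doubling of distance; generally ΔL = −20·log₁₀(r₂/r₁).
ΔL = −20·log₁₀(3) = -9.54 dB.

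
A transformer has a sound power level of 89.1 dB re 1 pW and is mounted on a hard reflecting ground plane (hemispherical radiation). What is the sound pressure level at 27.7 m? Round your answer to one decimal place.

52.3 dB

Free-field hemispherical radiation: L_p = L_w − 10·log₁₀(2π·r²), r = 27.7 m.
2π·r² = 4821 m², 10·log₁₀ of that is 36.831 dB.
L_p = 89.1 − 36.831 = 52.27 dB.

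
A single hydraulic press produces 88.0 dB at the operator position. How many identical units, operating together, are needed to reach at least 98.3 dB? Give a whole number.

11

The shortfall is 98.3 − 88.0 = 10.3 dB, and N units add 10·log₁₀ N, so need 10·log₁₀ N ≥ 10.3.
N ≥ 10^(10.3/10) = 10.715, so N = 11.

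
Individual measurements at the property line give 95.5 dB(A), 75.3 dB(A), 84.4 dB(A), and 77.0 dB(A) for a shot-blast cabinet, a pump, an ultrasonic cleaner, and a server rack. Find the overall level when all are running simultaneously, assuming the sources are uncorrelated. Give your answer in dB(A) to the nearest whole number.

96 dB(A)

For uncorrelated sources the intensities add, so convert each level to linear form, sum, and take 10·log₁₀ of the total.
Σ 10^(L/10) = 10^(95.5/10) + 10^(75.3/10) + 10^(84.4/10) + 10^(77.0/10) = 3.908e+09.
L_total = 10·log₁₀(3.908e+09) = 95.92 dB(A).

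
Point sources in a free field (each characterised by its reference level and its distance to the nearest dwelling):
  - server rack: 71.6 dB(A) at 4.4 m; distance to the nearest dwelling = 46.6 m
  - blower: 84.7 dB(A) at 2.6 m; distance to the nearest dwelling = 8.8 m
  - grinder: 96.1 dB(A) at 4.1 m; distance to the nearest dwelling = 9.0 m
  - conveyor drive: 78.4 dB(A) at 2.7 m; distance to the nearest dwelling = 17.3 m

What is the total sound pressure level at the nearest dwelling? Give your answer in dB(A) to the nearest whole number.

89 dB(A)

First find each source's level at the receiver (point-source: −20·log₁₀(r/r_ref)), then combine on an intensity basis.
server rack: 71.6 − 20·log₁₀(46.6/4.4) = 71.6 − 20.50 = 51.10 dB(A).
blower: 84.7 − 20·log₁₀(8.8/2.6) = 84.7 − 10.59 = 74.11 dB(A).
grinder: 96.1 − 20·log₁₀(9.0/4.1) = 96.1 − 6.83 = 89.27 dB(A).
conveyor drive: 78.4 − 20·log₁₀(17.3/2.7) = 78.4 − 16.13 = 62.27 dB(A).
Σ 10^(L/10) = 8.730e+08 → L_total = 10·log₁₀(8.730e+08) = 89.41 dB(A).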